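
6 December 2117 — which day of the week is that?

Monday

January 1, 2117 is a Friday.
Jan 1, 2117 → Feb 1, 2117: 31 days (January has 31).
Feb 1, 2117 → Mar 1, 2117: 28 days (February has 28).
Mar 1, 2117 → Apr 1, 2117: 31 days (March has 31).
Apr 1, 2117 → May 1, 2117: 30 days (April has 30).
May 1, 2117 → Jun 1, 2117: 31 days (May has 31).
Jun 1, 2117 → Jul 1, 2117: 30 days (June has 30).
Jul 1, 2117 → Aug 1, 2117: 31 days (July has 31).
Aug 1, 2117 → Sep 1, 2117: 31 days (August has 31).
Sep 1, 2117 → Oct 1, 2117: 30 days (September has 30).
Oct 1, 2117 → Nov 1, 2117: 31 days (October has 31).
Nov 1, 2117 → Dec 1, 2117: 30 days (November has 30).
Dec 1, 2117 → Dec 6, 2117: 5 days.
Total: 339 days.
339 mod 7 = 3, so Friday + 3 = Monday.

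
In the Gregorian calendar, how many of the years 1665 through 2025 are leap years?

87

Multiples of 4 in [1665,2025]: 90.
Of those, multiples of 100: 4 (not leap unless ÷400).
Multiples of 400: 1.
Leap years = 90 − 4 + 1 = 87.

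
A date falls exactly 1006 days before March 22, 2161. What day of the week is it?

First find the weekday of Mar 22, 2161. Doomsday rule: the anchor day for the 2100s is Sunday. For year 61: 61÷12 = 5 r 1, and 1÷4 = 0, so 5+1+0 = 6.
Sunday + 6 ≡ Saturday — that's 2161's doomsday.
In March the doomsday date is Mar 14.
Mar 22 is 8 days after Mar 14; 8 mod 7 = 1, so Saturday + 1 = Sunday.
1006 mod 7 = 5, so 1006 days before a Sunday is Sunday − 5 = Tuesday.

Tuesday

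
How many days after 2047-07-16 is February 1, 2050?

931

Jul 16, 2047 → Jul 16, 2048: 366 days (Feb 29, 2048 is in that span).
Jul 16, 2048 → Jul 16, 2049: 365 days.
Jul 16, 2049 → Aug 16, 2049: 31 days (July has 31).
Aug 16, 2049 → Sep 16, 2049: 31 days (August has 31).
Sep 16, 2049 → Oct 16, 2049: 30 days (September has 30).
Oct 16, 2049 → Nov 16, 2049: 31 days (October has 31).
Nov 16, 2049 → Dec 16, 2049: 30 days (November has 30).
Dec 16, 2049 → Jan 16, 2050: 31 days (December has 31).
Jan 16, 2050 → Feb 1, 2050: 16 days.
Total: 931 days.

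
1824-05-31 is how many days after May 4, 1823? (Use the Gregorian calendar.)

May 4, 1823 → Jun 4, 1823: 31 days (May has 31).
Jun 4, 1823 → Jul 4, 1823: 30 days (June has 30).
Jul 4, 1823 → Aug 4, 1823: 31 days (July has 31).
Aug 4, 1823 → Sep 4, 1823: 31 days (August has 31).
Sep 4, 1823 → Oct 4, 1823: 30 days (September has 30).
Oct 4, 1823 → Nov 4, 1823: 31 days (October has 31).
Nov 4, 1823 → Dec 4, 1823: 30 days (November has 30).
Dec 4, 1823 → Jan 4, 1824: 31 days (December has 31).
Jan 4, 1824 → Feb 4, 1824: 31 days (January has 31).
Feb 4, 1824 → Mar 4, 1824: 29 days (February has 29).
Mar 4, 1824 → Apr 4, 1824: 31 days (March has 31).
Apr 4, 1824 → May 4, 1824: 30 days (April has 30).
May 4, 1824 → May 31, 1824: 27 days.
Total: 393 days.

393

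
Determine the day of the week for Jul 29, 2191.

Doomsday rule: the anchor day for the 2100s is Sunday. For year 91: 91÷12 = 7 r 7, and 7÷4 = 1, so 7+7+1 = 15.
Sunday + 15 ≡ Monday — that's 2191's doomsday.
In July the doomsday date is Jul 11.
Jul 29 is 18 days after Jul 11; 18 mod 7 = 4, so Monday + 4 = Friday.

Friday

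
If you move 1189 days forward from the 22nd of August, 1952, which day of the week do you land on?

Thursday

First find the weekday of Aug 22, 1952. Doomsday rule: the anchor day for the 1900s is Wednesday. For year 52: 52÷12 = 4 r 4, and 4÷4 = 1, so 4+4+1 = 9.
Wednesday + 9 ≡ Friday — that's 1952's doomsday.
In August the doomsday date is Aug 8.
Aug 22 is 14 days after Aug 8; 14 mod 7 = 0, so Friday + 0 = Friday.
1189 mod 7 = 6, so 1189 days after a Friday is Friday + 6 = Thursday.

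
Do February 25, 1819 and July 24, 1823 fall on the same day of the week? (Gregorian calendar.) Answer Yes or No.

Yes

From Feb 25, 1819 to Jul 24, 1823 is 1610 days.
1610 mod 7 = 0, so they are the same weekday.
(Feb 25, 1819 is a Thursday; Jul 24, 1823 is a Thursday.)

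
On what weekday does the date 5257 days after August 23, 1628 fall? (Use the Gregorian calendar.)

Aug 23, 1628 is a Wednesday.
5257 mod 7 = 0, so 5257 days after a Wednesday is Wednesday + 0 = Wednesday.

Wednesday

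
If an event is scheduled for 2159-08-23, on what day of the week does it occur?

Doomsday rule: the anchor day for the 2100s is Sunday. For year 59: 59÷12 = 4 r 11, and 11÷4 = 2, so 4+11+2 = 17.
Sunday + 17 ≡ Wednesday — that's 2159's doomsday.
In August the doomsday date is Aug 8.
Aug 23 is 15 days after Aug 8; 15 mod 7 = 1, so Wednesday + 1 = Thursday.

Thursday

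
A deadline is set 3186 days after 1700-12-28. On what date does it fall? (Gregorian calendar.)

+365 (one year) → Dec 28, 1701 (2821 left).
+365 (one year) → Dec 28, 1702 (2456 left).
+365 (one year) → Dec 28, 1703 (2091 left).
+366 (one year; includes Feb 29, 1704) → Dec 28, 1704 (1725 left).
+365 (one year) → Dec 28, 1705 (1360 left).
+365 (one year) → Dec 28, 1706 (995 left).
+365 (one year) → Dec 28, 1707 (630 left).
+366 (one year; includes Feb 29, 1708) → Dec 28, 1708 (264 left).
Dec has 31 days: +4 → Jan 1, 1709 (260 left).
Jan has 31 days: +31 → Feb 1, 1709 (229 left).
Feb has 28 days: +28 → Mar 1, 1709 (201 left).
Mar has 31 days: +31 → Apr 1, 1709 (170 left).
Apr has 30 days: +30 → May 1, 1709 (140 left).
May has 31 days: +31 → Jun 1, 1709 (109 left).
Jun has 30 days: +30 → Jul 1, 1709 (79 left).
Jul has 31 days: +31 → Aug 1, 1709 (48 left).
Aug has 31 days: +31 → Sep 1, 1709 (17 left).
+17 → Sep 18, 1709.

September 18, 1709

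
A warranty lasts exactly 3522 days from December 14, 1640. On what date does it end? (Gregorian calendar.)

+365 (one year) → Dec 14, 1641 (3157 left).
+365 (one year) → Dec 14, 1642 (2792 left).
+365 (one year) → Dec 14, 1643 (2427 left).
+366 (one year; includes Feb 29, 1644) → Dec 14, 1644 (2061 left).
+365 (one year) → Dec 14, 1645 (1696 left).
+365 (one year) → Dec 14, 1646 (1331 left).
+365 (one year) → Dec 14, 1647 (966 left).
+366 (one year; includes Feb 29, 1648) → Dec 14, 1648 (600 left).
+365 (one year) → Dec 14, 1649 (235 left).
Dec has 31 days: +18 → Jan 1, 1650 (217 left).
Jan has 31 days: +31 → Feb 1, 1650 (186 left).
Feb has 28 days: +28 → Mar 1, 1650 (158 left).
Mar has 31 days: +31 → Apr 1, 1650 (127 left).
Apr has 30 days: +30 → May 1, 1650 (97 left).
May has 31 days: +31 → Jun 1, 1650 (66 left).
Jun has 30 days: +30 → Jul 1, 1650 (36 left).
Jul has 31 days: +31 → Aug 1, 1650 (5 left).
+5 → Aug 6, 1650.

August 6, 1650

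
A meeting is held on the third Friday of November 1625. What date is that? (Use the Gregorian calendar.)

November 21, 1625

November 1, 1625 is a Saturday.
The first Friday is therefore November 7 (6 days later).
The third Friday is 7 + 2×7 = November 21.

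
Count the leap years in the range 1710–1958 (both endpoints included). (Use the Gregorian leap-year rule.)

60

Multiples of 4 in [1710,1958]: 62.
Of those, multiples of 100: 2 (not leap unless ÷400).
Multiples of 400: 0.
Leap years = 62 − 2 + 0 = 60.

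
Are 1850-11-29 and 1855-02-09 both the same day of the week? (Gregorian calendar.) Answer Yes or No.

Yes

From Nov 29, 1850 to Feb 9, 1855 is 1533 days.
1533 mod 7 = 0, so they are the same weekday.
(Nov 29, 1850 is a Friday; Feb 9, 1855 is a Friday.)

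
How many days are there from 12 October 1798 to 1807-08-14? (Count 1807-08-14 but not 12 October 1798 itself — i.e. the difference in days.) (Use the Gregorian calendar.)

Oct 12, 1798 → Oct 12, 1799: 365 days.
Oct 12, 1799 → Oct 12, 1800: 365 days.
Oct 12, 1800 → Oct 12, 1801: 365 days.
Oct 12, 1801 → Oct 12, 1802: 365 days.
Oct 12, 1802 → Oct 12, 1803: 365 days.
Oct 12, 1803 → Oct 12, 1804: 366 days (Feb 29, 1804 is in that span).
Oct 12, 1804 → Oct 12, 1805: 365 days.
Oct 12, 1805 → Oct 12, 1806: 365 days.
Oct 12, 1806 → Nov 12, 1806: 31 days (October has 31).
Nov 12, 1806 → Dec 12, 1806: 30 days (November has 30).
Dec 12, 1806 → Jan 12, 1807: 31 days (December has 31).
Jan 12, 1807 → Feb 12, 1807: 31 days (January has 31).
Feb 12, 1807 → Mar 12, 1807: 28 days (February has 28).
Mar 12, 1807 → Apr 12, 1807: 31 days (March has 31).
Apr 12, 1807 → May 12, 1807: 30 days (April has 30).
May 12, 1807 → Jun 12, 1807: 31 days (May has 31).
Jun 12, 1807 → Jul 12, 1807: 30 days (June has 30).
Jul 12, 1807 → Aug 12, 1807: 31 days (July has 31).
Aug 12, 1807 → Aug 14, 1807: 2 days.
Total: 3227 days.

3227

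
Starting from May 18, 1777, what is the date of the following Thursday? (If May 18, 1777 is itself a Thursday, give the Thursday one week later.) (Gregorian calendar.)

May 18, 1777 is a Sunday.
From Sunday to the next Thursday is 4 days.
May 18, 1777 + 4 = May 22, 1777.

May 22, 1777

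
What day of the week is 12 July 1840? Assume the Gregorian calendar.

Sunday

Doomsday rule: the anchor day for the 1800s is Friday. For year 40: 40÷12 = 3 r 4, and 4÷4 = 1, so 3+4+1 = 8.
Friday + 8 ≡ Saturday — that's 1840's doomsday.
In July the doomsday date is Jul 11.
Jul 12 is 1 day after Jul 11; 1 mod 7 = 1, so Saturday + 1 = Sunday.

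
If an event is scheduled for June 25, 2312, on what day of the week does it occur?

Tuesday

Doomsday rule: the anchor day for the 2300s is Wednesday. For year 12: 12÷12 = 1 r 0, and 0÷4 = 0, so 1+0+0 = 1.
Wednesday + 1 ≡ Thursday — that's 2312's doomsday.
In June the doomsday date is Jun 6.
Jun 25 is 19 days after Jun 6; 19 mod 7 = 5, so Thursday + 5 = Tuesday.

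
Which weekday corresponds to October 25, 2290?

Doomsday rule: the anchor day for the 2200s is Friday. For year 90: 90÷12 = 7 r 6, and 6÷4 = 1, so 7+6+1 = 14.
Friday + 14 ≡ Friday — that's 2290's doomsday.
In October the doomsday date is Oct 10.
Oct 25 is 15 days after Oct 10; 15 mod 7 = 1, so Friday + 1 = Saturday.

Saturday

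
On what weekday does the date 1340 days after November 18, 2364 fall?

First find the weekday of Nov 18, 2364. Doomsday rule: the anchor day for the 2300s is Wednesday. For year 64: 64÷12 = 5 r 4, and 4÷4 = 1, so 5+4+1 = 10.
Wednesday + 10 ≡ Saturday — that's 2364's doomsday.
In November the doomsday date is Nov 7.
Nov 18 is 11 days after Nov 7; 11 mod 7 = 4, so Saturday + 4 = Wednesday.
1340 mod 7 = 3, so 1340 days after a Wednesday is Wednesday + 3 = Saturday.

Saturday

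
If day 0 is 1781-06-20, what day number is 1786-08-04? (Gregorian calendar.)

Jun 20, 1781 → Jun 20, 1782: 365 days.
Jun 20, 1782 → Jun 20, 1783: 365 days.
Jun 20, 1783 → Jun 20, 1784: 366 days (Feb 29, 1784 is in that span).
Jun 20, 1784 → Jun 20, 1785: 365 days.
Jun 20, 1785 → Jun 20, 1786: 365 days.
Jun 20, 1786 → Jul 20, 1786: 30 days (June has 30).
Jul 20, 1786 → Aug 4, 1786: 15 days.
Total: 1871 days.

1871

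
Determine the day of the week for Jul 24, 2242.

Doomsday rule: the anchor day for the 2200s is Friday. For year 42: 42÷12 = 3 r 6, and 6÷4 = 1, so 3+6+1 = 10.
Friday + 10 ≡ Monday — that's 2242's doomsday.
In July the doomsday date is Jul 11.
Jul 24 is 13 days after Jul 11; 13 mod 7 = 6, so Monday + 6 = Sunday.

Sunday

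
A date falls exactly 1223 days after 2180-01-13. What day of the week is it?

Tuesday

First find the weekday of Jan 13, 2180. Doomsday rule: the anchor day for the 2100s is Sunday. For year 80: 80÷12 = 6 r 8, and 8÷4 = 2, so 6+8+2 = 16.
Sunday + 16 ≡ Tuesday — that's 2180's doomsday.
In January the doomsday date is Jan 4 (2180 is a leap year (divisible by 4)).
Jan 13 is 9 days after Jan 4; 9 mod 7 = 2, so Tuesday + 2 = Thursday.
1223 mod 7 = 5, so 1223 days after a Thursday is Thursday + 5 = Tuesday.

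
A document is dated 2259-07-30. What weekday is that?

Doomsday rule: the anchor day for the 2200s is Friday. For year 59: 59÷12 = 4 r 11, and 11÷4 = 2, so 4+11+2 = 17.
Friday + 17 ≡ Monday — that's 2259's doomsday.
In July the doomsday date is Jul 11.
Jul 30 is 19 days after Jul 11; 19 mod 7 = 5, so Monday + 5 = Saturday.

Saturday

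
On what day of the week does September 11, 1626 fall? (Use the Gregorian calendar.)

Friday

Doomsday rule: the anchor day for the 1600s is Tuesday. For year 26: 26÷12 = 2 r 2, and 2÷4 = 0, so 2+2+0 = 4.
Tuesday + 4 ≡ Saturday — that's 1626's doomsday.
In September the doomsday date is Sep 5.
Sep 11 is 6 days after Sep 5; 6 mod 7 = 6, so Saturday + 6 = Friday.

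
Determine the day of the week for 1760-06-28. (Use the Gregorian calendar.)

Saturday

Doomsday rule: the anchor day for the 1700s is Sunday. For year 60: 60÷12 = 5 r 0, and 0÷4 = 0, so 5+0+0 = 5.
Sunday + 5 ≡ Friday — that's 1760's doomsday.
In June the doomsday date is Jun 6.
Jun 28 is 22 days after Jun 6; 22 mod 7 = 1, so Friday + 1 = Saturday.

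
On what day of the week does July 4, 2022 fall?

January 1, 2022 is a Saturday.
Jan 1, 2022 → Feb 1, 2022: 31 days (January has 31).
Feb 1, 2022 → Mar 1, 2022: 28 days (February has 28).
Mar 1, 2022 → Apr 1, 2022: 31 days (March has 31).
Apr 1, 2022 → May 1, 2022: 30 days (April has 30).
May 1, 2022 → Jun 1, 2022: 31 days (May has 31).
Jun 1, 2022 → Jul 1, 2022: 30 days (June has 30).
Jul 1, 2022 → Jul 4, 2022: 3 days.
Total: 184 days.
184 mod 7 = 2, so Saturday + 2 = Monday.

Monday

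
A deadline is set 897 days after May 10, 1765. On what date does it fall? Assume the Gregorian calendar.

October 24, 1767

+365 (one year) → May 10, 1766 (532 left).
+365 (one year) → May 10, 1767 (167 left).
May has 31 days: +22 → Jun 1, 1767 (145 left).
Jun has 30 days: +30 → Jul 1, 1767 (115 left).
Jul has 31 days: +31 → Aug 1, 1767 (84 left).
Aug has 31 days: +31 → Sep 1, 1767 (53 left).
Sep has 30 days: +30 → Oct 1, 1767 (23 left).
+23 → Oct 24, 1767.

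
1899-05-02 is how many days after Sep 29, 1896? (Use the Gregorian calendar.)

945

Sep 29, 1896 → Sep 29, 1897: 365 days.
Sep 29, 1897 → Sep 29, 1898: 365 days.
Sep 29, 1898 → Oct 29, 1898: 30 days (September has 30).
Oct 29, 1898 → Nov 29, 1898: 31 days (October has 31).
Nov 29, 1898 → Dec 29, 1898: 30 days (November has 30).
Dec 29, 1898 → Jan 29, 1899: 31 days (December has 31).
Jan 29, 1899 → Feb 28, 1899: 30 days (January has 31).
Feb 28, 1899 → Mar 28, 1899: 28 days (February has 28).
Mar 28, 1899 → Apr 28, 1899: 31 days (March has 31).
Apr 28, 1899 → May 2, 1899: 4 days.
Total: 945 days.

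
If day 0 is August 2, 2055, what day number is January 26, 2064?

3099

Aug 2, 2055 → Aug 2, 2056: 366 days (Feb 29, 2056 is in that span).
Aug 2, 2056 → Aug 2, 2057: 365 days.
Aug 2, 2057 → Aug 2, 2058: 365 days.
Aug 2, 2058 → Aug 2, 2059: 365 days.
Aug 2, 2059 → Aug 2, 2060: 366 days (Feb 29, 2060 is in that span).
Aug 2, 2060 → Aug 2, 2061: 365 days.
Aug 2, 2061 → Aug 2, 2062: 365 days.
Aug 2, 2062 → Aug 2, 2063: 365 days.
Aug 2, 2063 → Sep 2, 2063: 31 days (August has 31).
Sep 2, 2063 → Oct 2, 2063: 30 days (September has 30).
Oct 2, 2063 → Nov 2, 2063: 31 days (October has 31).
Nov 2, 2063 → Dec 2, 2063: 30 days (November has 30).
Dec 2, 2063 → Jan 2, 2064: 31 days (December has 31).
Jan 2, 2064 → Jan 26, 2064: 24 days.
Total: 3099 days.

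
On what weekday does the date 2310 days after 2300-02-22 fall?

Thursday

First find the weekday of Feb 22, 2300. Doomsday rule: the anchor day for the 2300s is Wednesday. For year 00: 0÷12 = 0 r 0, and 0÷4 = 0, so 0+0+0 = 0.
Wednesday + 0 ≡ Wednesday — that's 2300's doomsday.
In February the doomsday date is Feb 28 (2300 is not a leap year (divisible by 100 but not 400)).
Feb 22 is 6 days before Feb 28; 6 mod 7 = 6, so Wednesday − 6 = Thursday.
2310 mod 7 = 0, so 2310 days after a Thursday is Thursday + 0 = Thursday.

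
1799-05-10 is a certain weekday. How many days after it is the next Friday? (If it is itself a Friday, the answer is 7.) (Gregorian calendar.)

7

May 10, 1799 is a Friday.
From Friday to the next Friday is 7 days.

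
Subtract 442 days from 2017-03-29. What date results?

January 12, 2016

−365 (one year) → Mar 29, 2016 (77 left).
−29 → Feb 29, 2016 (end of Feb, 29 days; 48 left).
−29 → Jan 31, 2016 (end of Jan, 31 days; 19 left).
−19 → Jan 12, 2016.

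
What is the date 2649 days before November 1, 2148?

−366 (one year; includes Feb 29, 2148) → Nov 1, 2147 (2283 left).
−365 (one year) → Nov 1, 2146 (1918 left).
−365 (one year) → Nov 1, 2145 (1553 left).
−365 (one year) → Nov 1, 2144 (1188 left).
−366 (one year; includes Feb 29, 2144) → Nov 1, 2143 (822 left).
−365 (one year) → Nov 1, 2142 (457 left).
−365 (one year) → Nov 1, 2141 (92 left).
−1 → Oct 31, 2141 (end of Oct, 31 days; 91 left).
−31 → Sep 30, 2141 (end of Sep, 30 days; 60 left).
−30 → Aug 31, 2141 (end of Aug, 31 days; 30 left).
−30 → Aug 1, 2141.

August 1, 2141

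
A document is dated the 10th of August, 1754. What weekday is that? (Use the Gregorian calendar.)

Doomsday rule: the anchor day for the 1700s is Sunday. For year 54: 54÷12 = 4 r 6, and 6÷4 = 1, so 4+6+1 = 11.
Sunday + 11 ≡ Thursday — that's 1754's doomsday.
In August the doomsday date is Aug 8.
Aug 10 is 2 days after Aug 8; 2 mod 7 = 2, so Thursday + 2 = Saturday.

Saturday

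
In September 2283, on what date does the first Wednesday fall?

September 1, 2283 is a Saturday.
The first Wednesday is therefore September 5 (4 days later).

September 5, 2283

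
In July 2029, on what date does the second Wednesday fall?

July 11, 2029

July 1, 2029 is a Sunday.
The first Wednesday is therefore July 4 (3 days later).
The second Wednesday is 4 + 1×7 = July 11.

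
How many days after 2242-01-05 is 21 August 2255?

Jan 5, 2242 → Jan 5, 2243: 365 days.
Jan 5, 2243 → Jan 5, 2244: 365 days.
Jan 5, 2244 → Jan 5, 2245: 366 days (Feb 29, 2244 is in that span).
Jan 5, 2245 → Jan 5, 2246: 365 days.
Jan 5, 2246 → Jan 5, 2247: 365 days.
Jan 5, 2247 → Jan 5, 2248: 365 days.
Jan 5, 2248 → Jan 5, 2249: 366 days (Feb 29, 2248 is in that span).
Jan 5, 2249 → Jan 5, 2250: 365 days.
Jan 5, 2250 → Jan 5, 2251: 365 days.
Jan 5, 2251 → Jan 5, 2252: 365 days.
Jan 5, 2252 → Jan 5, 2253: 366 days (Feb 29, 2252 is in that span).
Jan 5, 2253 → Jan 5, 2254: 365 days.
Jan 5, 2254 → Jan 5, 2255: 365 days.
Jan 5, 2255 → Feb 5, 2255: 31 days (January has 31).
Feb 5, 2255 → Mar 5, 2255: 28 days (February has 28).
Mar 5, 2255 → Apr 5, 2255: 31 days (March has 31).
Apr 5, 2255 → May 5, 2255: 30 days (April has 30).
May 5, 2255 → Jun 5, 2255: 31 days (May has 31).
Jun 5, 2255 → Jul 5, 2255: 30 days (June has 30).
Jul 5, 2255 → Aug 5, 2255: 31 days (July has 31).
Aug 5, 2255 → Aug 21, 2255: 16 days.
Total: 4976 days.

4976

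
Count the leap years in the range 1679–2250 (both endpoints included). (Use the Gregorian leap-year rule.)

138

Multiples of 4 in [1679,2250]: 143.
Of those, multiples of 100: 6 (not leap unless ÷400).
Multiples of 400: 1.
Leap years = 143 − 6 + 1 = 138.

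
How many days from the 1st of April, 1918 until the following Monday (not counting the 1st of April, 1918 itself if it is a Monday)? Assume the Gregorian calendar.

Apr 1, 1918 is a Monday.
From Monday to the next Monday is 7 days.

7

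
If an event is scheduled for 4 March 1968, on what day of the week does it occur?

Monday

Doomsday rule: the anchor day for the 1900s is Wednesday. For year 68: 68÷12 = 5 r 8, and 8÷4 = 2, so 5+8+2 = 15.
Wednesday + 15 ≡ Thursday — that's 1968's doomsday.
In March the doomsday date is Mar 14.
Mar 4 is 10 days before Mar 14; 10 mod 7 = 3, so Thursday − 3 = Monday.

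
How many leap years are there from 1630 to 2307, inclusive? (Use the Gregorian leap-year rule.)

Multiples of 4 in [1630,2307]: 169.
Of those, multiples of 100: 7 (not leap unless ÷400).
Multiples of 400: 1.
Leap years = 169 − 7 + 1 = 163.

163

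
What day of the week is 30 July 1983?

Doomsday rule: the anchor day for the 1900s is Wednesday. For year 83: 83÷12 = 6 r 11, and 11÷4 = 2, so 6+11+2 = 19.
Wednesday + 19 ≡ Monday — that's 1983's doomsday.
In July the doomsday date is Jul 11.
Jul 30 is 19 days after Jul 11; 19 mod 7 = 5, so Monday + 5 = Saturday.

Saturday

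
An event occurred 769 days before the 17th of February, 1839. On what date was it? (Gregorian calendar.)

January 9, 1837

−365 (one year) → Feb 17, 1838 (404 left).
−365 (one year) → Feb 17, 1837 (39 left).
−17 → Jan 31, 1837 (end of Jan, 31 days; 22 left).
−22 → Jan 9, 1837.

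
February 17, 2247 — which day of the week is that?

Doomsday rule: the anchor day for the 2200s is Friday. For year 47: 47÷12 = 3 r 11, and 11÷4 = 2, so 3+11+2 = 16.
Friday + 16 ≡ Sunday — that's 2247's doomsday.
In February the doomsday date is Feb 28 (2247 is not a leap year).
Feb 17 is 11 days before Feb 28; 11 mod 7 = 4, so Sunday − 4 = Wednesday.

Wednesday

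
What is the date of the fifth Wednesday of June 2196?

June 29, 2196

June 1, 2196 is a Wednesday.
The first Wednesday is therefore June 1 (same day).
The fifth Wednesday is 1 + 4×7 = June 29.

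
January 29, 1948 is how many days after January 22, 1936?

Jan 22, 1936 → Jan 22, 1937: 366 days (Feb 29, 1936 is in that span).
Jan 22, 1937 → Jan 22, 1938: 365 days.
Jan 22, 1938 → Jan 22, 1939: 365 days.
Jan 22, 1939 → Jan 22, 1940: 365 days.
Jan 22, 1940 → Jan 22, 1941: 366 days (Feb 29, 1940 is in that span).
Jan 22, 1941 → Jan 22, 1942: 365 days.
Jan 22, 1942 → Jan 22, 1943: 365 days.
Jan 22, 1943 → Jan 22, 1944: 365 days.
Jan 22, 1944 → Jan 22, 1945: 366 days (Feb 29, 1944 is in that span).
Jan 22, 1945 → Jan 22, 1946: 365 days.
Jan 22, 1946 → Jan 22, 1947: 365 days.
Jan 22, 1947 → Feb 22, 1947: 31 days (January has 31).
Feb 22, 1947 → Mar 22, 1947: 28 days (February has 28).
Mar 22, 1947 → Apr 22, 1947: 31 days (March has 31).
Apr 22, 1947 → May 22, 1947: 30 days (April has 30).
May 22, 1947 → Jun 22, 1947: 31 days (May has 31).
Jun 22, 1947 → Jul 22, 1947: 30 days (June has 30).
Jul 22, 1947 → Aug 22, 1947: 31 days (July has 31).
Aug 22, 1947 → Sep 22, 1947: 31 days (August has 31).
Sep 22, 1947 → Oct 22, 1947: 30 days (September has 30).
Oct 22, 1947 → Nov 22, 1947: 31 days (October has 31).
Nov 22, 1947 → Dec 22, 1947: 30 days (November has 30).
Dec 22, 1947 → Jan 22, 1948: 31 days (December has 31).
Jan 22, 1948 → Jan 29, 1948: 7 days.
Total: 4390 days.

4390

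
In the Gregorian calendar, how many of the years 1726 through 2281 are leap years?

135

Multiples of 4 in [1726,2281]: 139.
Of those, multiples of 100: 5 (not leap unless ÷400).
Multiples of 400: 1.
Leap years = 139 − 5 + 1 = 135.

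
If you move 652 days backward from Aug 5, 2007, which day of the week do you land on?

First find the weekday of Aug 5, 2007. Doomsday rule: the anchor day for the 2000s is Tuesday. For year 07: 7÷12 = 0 r 7, and 7÷4 = 1, so 0+7+1 = 8.
Tuesday + 8 ≡ Wednesday — that's 2007's doomsday.
In August the doomsday date is Aug 8.
Aug 5 is 3 days before Aug 8; 3 mod 7 = 3, so Wednesday − 3 = Sunday.
652 mod 7 = 1, so 652 days before a Sunday is Sunday − 1 = Saturday.

Saturday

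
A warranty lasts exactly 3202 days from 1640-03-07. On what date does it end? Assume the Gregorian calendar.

December 12, 1648

+365 (one year) → Mar 7, 1641 (2837 left).
+365 (one year) → Mar 7, 1642 (2472 left).
+365 (one year) → Mar 7, 1643 (2107 left).
+366 (one year; includes Feb 29, 1644) → Mar 7, 1644 (1741 left).
+365 (one year) → Mar 7, 1645 (1376 left).
+365 (one year) → Mar 7, 1646 (1011 left).
+365 (one year) → Mar 7, 1647 (646 left).
+366 (one year; includes Feb 29, 1648) → Mar 7, 1648 (280 left).
Mar has 31 days: +25 → Apr 1, 1648 (255 left).
Apr has 30 days: +30 → May 1, 1648 (225 left).
May has 31 days: +31 → Jun 1, 1648 (194 left).
Jun has 30 days: +30 → Jul 1, 1648 (164 left).
Jul has 31 days: +31 → Aug 1, 1648 (133 left).
Aug has 31 days: +31 → Sep 1, 1648 (102 left).
Sep has 30 days: +30 → Oct 1, 1648 (72 left).
Oct has 31 days: +31 → Nov 1, 1648 (41 left).
Nov has 30 days: +30 → Dec 1, 1648 (11 left).
+11 → Dec 12, 1648.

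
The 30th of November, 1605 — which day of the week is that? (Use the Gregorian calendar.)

Doomsday rule: the anchor day for the 1600s is Tuesday. For year 05: 5÷12 = 0 r 5, and 5÷4 = 1, so 0+5+1 = 6.
Tuesday + 6 ≡ Monday — that's 1605's doomsday.
In November the doomsday date is Nov 7.
Nov 30 is 23 days after Nov 7; 23 mod 7 = 2, so Monday + 2 = Wednesday.

Wednesday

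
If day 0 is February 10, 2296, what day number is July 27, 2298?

898

Feb 10, 2296 → Feb 10, 2297: 366 days (Feb 29, 2296 is in that span).
Feb 10, 2297 → Feb 10, 2298: 365 days.
Feb 10, 2298 → Mar 10, 2298: 28 days (February has 28).
Mar 10, 2298 → Apr 10, 2298: 31 days (March has 31).
Apr 10, 2298 → May 10, 2298: 30 days (April has 30).
May 10, 2298 → Jun 10, 2298: 31 days (May has 31).
Jun 10, 2298 → Jul 10, 2298: 30 days (June has 30).
Jul 10, 2298 → Jul 27, 2298: 17 days.
Total: 898 days.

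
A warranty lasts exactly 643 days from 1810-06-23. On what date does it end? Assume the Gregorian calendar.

+365 (one year) → Jun 23, 1811 (278 left).
Jun has 30 days: +8 → Jul 1, 1811 (270 left).
Jul has 31 days: +31 → Aug 1, 1811 (239 left).
Aug has 31 days: +31 → Sep 1, 1811 (208 left).
Sep has 30 days: +30 → Oct 1, 1811 (178 left).
Oct has 31 days: +31 → Nov 1, 1811 (147 left).
Nov has 30 days: +30 → Dec 1, 1811 (117 left).
Dec has 31 days: +31 → Jan 1, 1812 (86 left).
Jan has 31 days: +31 → Feb 1, 1812 (55 left).
Feb has 29 days: +29 → Mar 1, 1812 (26 left).
+26 → Mar 27, 1812.

March 27, 1812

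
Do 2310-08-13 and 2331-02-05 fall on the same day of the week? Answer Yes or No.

From Aug 13, 2310 to Feb 5, 2331 is 7481 days.
7481 mod 7 = 5, so they are different weekdays.
(Aug 13, 2310 is a Saturday; Feb 5, 2331 is a Thursday.)

No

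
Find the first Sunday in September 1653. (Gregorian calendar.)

September 7, 1653

September 1, 1653 is a Monday.
The first Sunday is therefore September 7 (6 days later).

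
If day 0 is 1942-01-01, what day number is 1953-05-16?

Jan 1, 1942 → Jan 1, 1943: 365 days.
Jan 1, 1943 → Jan 1, 1944: 365 days.
Jan 1, 1944 → Jan 1, 1945: 366 days (Feb 29, 1944 is in that span).
Jan 1, 1945 → Jan 1, 1946: 365 days.
Jan 1, 1946 → Jan 1, 1947: 365 days.
Jan 1, 1947 → Jan 1, 1948: 365 days.
Jan 1, 1948 → Jan 1, 1949: 366 days (Feb 29, 1948 is in that span).
Jan 1, 1949 → Jan 1, 1950: 365 days.
Jan 1, 1950 → Jan 1, 1951: 365 days.
Jan 1, 1951 → Jan 1, 1952: 365 days.
Jan 1, 1952 → Jan 1, 1953: 366 days (Feb 29, 1952 is in that span).
Jan 1, 1953 → Feb 1, 1953: 31 days (January has 31).
Feb 1, 1953 → Mar 1, 1953: 28 days (February has 28).
Mar 1, 1953 → Apr 1, 1953: 31 days (March has 31).
Apr 1, 1953 → May 1, 1953: 30 days (April has 30).
May 1, 1953 → May 16, 1953: 15 days.
Total: 4153 days.

4153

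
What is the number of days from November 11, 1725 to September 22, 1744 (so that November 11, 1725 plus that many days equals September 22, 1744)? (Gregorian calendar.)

Nov 11, 1725 → Nov 11, 1726: 365 days.
Nov 11, 1726 → Nov 11, 1727: 365 days.
Nov 11, 1727 → Nov 11, 1728: 366 days (Feb 29, 1728 is in that span).
Nov 11, 1728 → Nov 11, 1729: 365 days.
Nov 11, 1729 → Nov 11, 1730: 365 days.
Nov 11, 1730 → Nov 11, 1731: 365 days.
Nov 11, 1731 → Nov 11, 1732: 366 days (Feb 29, 1732 is in that span).
Nov 11, 1732 → Nov 11, 1733: 365 days.
Nov 11, 1733 → Nov 11, 1734: 365 days.
Nov 11, 1734 → Nov 11, 1735: 365 days.
Nov 11, 1735 → Nov 11, 1736: 366 days (Feb 29, 1736 is in that span).
Nov 11, 1736 → Nov 11, 1737: 365 days.
Nov 11, 1737 → Nov 11, 1738: 365 days.
Nov 11, 1738 → Nov 11, 1739: 365 days.
Nov 11, 1739 → Nov 11, 1740: 366 days (Feb 29, 1740 is in that span).
Nov 11, 1740 → Nov 11, 1741: 365 days.
Nov 11, 1741 → Nov 11, 1742: 365 days.
Nov 11, 1742 → Nov 11, 1743: 365 days.
Nov 11, 1743 → Dec 11, 1743: 30 days (November has 30).
Dec 11, 1743 → Jan 11, 1744: 31 days (December has 31).
Jan 11, 1744 → Feb 11, 1744: 31 days (January has 31).
Feb 11, 1744 → Mar 11, 1744: 29 days (February has 29).
Mar 11, 1744 → Apr 11, 1744: 31 days (March has 31).
Apr 11, 1744 → May 11, 1744: 30 days (April has 30).
May 11, 1744 → Jun 11, 1744: 31 days (May has 31).
Jun 11, 1744 → Jul 11, 1744: 30 days (June has 30).
Jul 11, 1744 → Aug 11, 1744: 31 days (July has 31).
Aug 11, 1744 → Sep 11, 1744: 31 days (August has 31).
Sep 11, 1744 → Sep 22, 1744: 11 days.
Total: 6890 days.

6890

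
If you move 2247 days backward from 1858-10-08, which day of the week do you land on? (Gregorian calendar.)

Oct 8, 1858 is a Friday.
2247 mod 7 = 0, so 2247 days before a Friday is Friday − 0 = Friday.

Friday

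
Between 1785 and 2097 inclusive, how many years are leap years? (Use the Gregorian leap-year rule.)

Multiples of 4 in [1785,2097]: 78.
Of those, multiples of 100: 3 (not leap unless ÷400).
Multiples of 400: 1.
Leap years = 78 − 3 + 1 = 76.

76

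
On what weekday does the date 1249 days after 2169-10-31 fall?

First find the weekday of Oct 31, 2169. Doomsday rule: the anchor day for the 2100s is Sunday. For year 69: 69÷12 = 5 r 9, and 9÷4 = 2, so 5+9+2 = 16.
Sunday + 16 ≡ Tuesday — that's 2169's doomsday.
In October the doomsday date is Oct 10.
Oct 31 is 21 days after Oct 10; 21 mod 7 = 0, so Tuesday + 0 = Tuesday.
1249 mod 7 = 3, so 1249 days after a Tuesday is Tuesday + 3 = Friday.

Friday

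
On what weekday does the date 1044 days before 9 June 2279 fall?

Sunday

First find the weekday of Jun 9, 2279. Doomsday rule: the anchor day for the 2200s is Friday. For year 79: 79÷12 = 6 r 7, and 7÷4 = 1, so 6+7+1 = 14.
Friday + 14 ≡ Friday — that's 2279's doomsday.
In June the doomsday date is Jun 6.
Jun 9 is 3 days after Jun 6; 3 mod 7 = 3, so Friday + 3 = Monday.
1044 mod 7 = 1, so 1044 days before a Monday is Monday − 1 = Sunday.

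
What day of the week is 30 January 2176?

Doomsday rule: the anchor day for the 2100s is Sunday. For year 76: 76÷12 = 6 r 4, and 4÷4 = 1, so 6+4+1 = 11.
Sunday + 11 ≡ Thursday — that's 2176's doomsday.
In January the doomsday date is Jan 4 (2176 is a leap year (divisible by 4)).
Jan 30 is 26 days after Jan 4; 26 mod 7 = 5, so Thursday + 5 = Tuesday.

Tuesday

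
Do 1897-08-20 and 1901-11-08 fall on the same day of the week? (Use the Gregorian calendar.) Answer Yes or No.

Yes

From Aug 20, 1897 to Nov 8, 1901 is 1540 days.
1540 mod 7 = 0, so they are the same weekday.
(Aug 20, 1897 is a Friday; Nov 8, 1901 is a Friday.)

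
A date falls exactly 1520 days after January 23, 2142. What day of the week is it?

Jan 23, 2142 is a Tuesday.
1520 mod 7 = 1, so 1520 days after a Tuesday is Tuesday + 1 = Wednesday.

Wednesday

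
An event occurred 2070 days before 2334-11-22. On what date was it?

−365 (one year) → Nov 22, 2333 (1705 left).
−365 (one year) → Nov 22, 2332 (1340 left).
−366 (one year; includes Feb 29, 2332) → Nov 22, 2331 (974 left).
−365 (one year) → Nov 22, 2330 (609 left).
−365 (one year) → Nov 22, 2329 (244 left).
−22 → Oct 31, 2329 (end of Oct, 31 days; 222 left).
−31 → Sep 30, 2329 (end of Sep, 30 days; 191 left).
−30 → Aug 31, 2329 (end of Aug, 31 days; 161 left).
−31 → Jul 31, 2329 (end of Jul, 31 days; 130 left).
−31 → Jun 30, 2329 (end of Jun, 30 days; 99 left).
−30 → May 31, 2329 (end of May, 31 days; 69 left).
−31 → Apr 30, 2329 (end of Apr, 30 days; 38 left).
−30 → Mar 31, 2329 (end of Mar, 31 days; 8 left).
−8 → Mar 23, 2329.

March 23, 2329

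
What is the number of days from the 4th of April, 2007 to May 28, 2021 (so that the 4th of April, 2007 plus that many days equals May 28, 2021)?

Apr 4, 2007 → Apr 4, 2008: 366 days (Feb 29, 2008 is in that span).
Apr 4, 2008 → Apr 4, 2009: 365 days.
Apr 4, 2009 → Apr 4, 2010: 365 days.
Apr 4, 2010 → Apr 4, 2011: 365 days.
Apr 4, 2011 → Apr 4, 2012: 366 days (Feb 29, 2012 is in that span).
Apr 4, 2012 → Apr 4, 2013: 365 days.
Apr 4, 2013 → Apr 4, 2014: 365 days.
Apr 4, 2014 → Apr 4, 2015: 365 days.
Apr 4, 2015 → Apr 4, 2016: 366 days (Feb 29, 2016 is in that span).
Apr 4, 2016 → Apr 4, 2017: 365 days.
Apr 4, 2017 → Apr 4, 2018: 365 days.
Apr 4, 2018 → Apr 4, 2019: 365 days.
Apr 4, 2019 → Apr 4, 2020: 366 days (Feb 29, 2020 is in that span).
Apr 4, 2020 → Apr 4, 2021: 365 days.
Apr 4, 2021 → May 4, 2021: 30 days (April has 30).
May 4, 2021 → May 28, 2021: 24 days.
Total: 5168 days.

5168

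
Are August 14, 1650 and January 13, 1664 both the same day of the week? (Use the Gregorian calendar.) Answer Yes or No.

From Aug 14, 1650 to Jan 13, 1664 is 4900 days.
4900 mod 7 = 0, so they are the same weekday.
(Aug 14, 1650 is a Sunday; Jan 13, 1664 is a Sunday.)

Yes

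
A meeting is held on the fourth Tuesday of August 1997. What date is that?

August 26, 1997

August 1, 1997 is a Friday.
The first Tuesday is therefore August 5 (4 days later).
The fourth Tuesday is 5 + 3×7 = August 26.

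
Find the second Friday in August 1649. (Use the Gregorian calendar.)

August 13, 1649

August 1, 1649 is a Sunday.
The first Friday is therefore August 6 (5 days later).
The second Friday is 6 + 1×7 = August 13.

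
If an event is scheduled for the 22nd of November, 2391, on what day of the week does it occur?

Friday

Doomsday rule: the anchor day for the 2300s is Wednesday. For year 91: 91÷12 = 7 r 7, and 7÷4 = 1, so 7+7+1 = 15.
Wednesday + 15 ≡ Thursday — that's 2391's doomsday.
In November the doomsday date is Nov 7.
Nov 22 is 15 days after Nov 7; 15 mod 7 = 1, so Thursday + 1 = Friday.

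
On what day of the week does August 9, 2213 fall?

Monday

Doomsday rule: the anchor day for the 2200s is Friday. For year 13: 13÷12 = 1 r 1, and 1÷4 = 0, so 1+1+0 = 2.
Friday + 2 ≡ Sunday — that's 2213's doomsday.
In August the doomsday date is Aug 8.
Aug 9 is 1 day after Aug 8; 1 mod 7 = 1, so Sunday + 1 = Monday.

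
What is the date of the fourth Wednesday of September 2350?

September 27, 2350

September 1, 2350 is a Friday.
The first Wednesday is therefore September 6 (5 days later).
The fourth Wednesday is 6 + 3×7 = September 27.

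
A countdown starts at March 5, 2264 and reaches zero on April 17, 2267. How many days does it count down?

1138

Mar 5, 2264 → Mar 5, 2265: 365 days.
Mar 5, 2265 → Mar 5, 2266: 365 days.
Mar 5, 2266 → Mar 5, 2267: 365 days.
Mar 5, 2267 → Apr 5, 2267: 31 days (March has 31).
Apr 5, 2267 → Apr 17, 2267: 12 days.
Total: 1138 days.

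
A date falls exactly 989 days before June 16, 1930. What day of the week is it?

Jun 16, 1930 is a Monday.
989 mod 7 = 2, so 989 days before a Monday is Monday − 2 = Saturday.

Saturday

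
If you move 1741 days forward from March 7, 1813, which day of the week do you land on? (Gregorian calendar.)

First find the weekday of Mar 7, 1813. Doomsday rule: the anchor day for the 1800s is Friday. For year 13: 13÷12 = 1 r 1, and 1÷4 = 0, so 1+1+0 = 2.
Friday + 2 ≡ Sunday — that's 1813's doomsday.
In March the doomsday date is Mar 14.
Mar 7 is 7 days before Mar 14; 7 mod 7 = 0, so Sunday − 0 = Sunday.
1741 mod 7 = 5, so 1741 days after a Sunday is Sunday + 5 = Friday.

Friday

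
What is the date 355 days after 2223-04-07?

Apr has 30 days: +24 → May 1, 2223 (331 left).
May has 31 days: +31 → Jun 1, 2223 (300 left).
Jun has 30 days: +30 → Jul 1, 2223 (270 left).
Jul has 31 days: +31 → Aug 1, 2223 (239 left).
Aug has 31 days: +31 → Sep 1, 2223 (208 left).
Sep has 30 days: +30 → Oct 1, 2223 (178 left).
Oct has 31 days: +31 → Nov 1, 2223 (147 left).
Nov has 30 days: +30 → Dec 1, 2223 (117 left).
Dec has 31 days: +31 → Jan 1, 2224 (86 left).
Jan has 31 days: +31 → Feb 1, 2224 (55 left).
Feb has 29 days: +29 → Mar 1, 2224 (26 left).
+26 → Mar 27, 2224.

March 27, 2224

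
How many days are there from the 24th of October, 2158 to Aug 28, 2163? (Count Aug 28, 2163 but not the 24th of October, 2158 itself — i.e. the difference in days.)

Oct 24, 2158 → Oct 24, 2159: 365 days.
Oct 24, 2159 → Oct 24, 2160: 366 days (Feb 29, 2160 is in that span).
Oct 24, 2160 → Oct 24, 2161: 365 days.
Oct 24, 2161 → Oct 24, 2162: 365 days.
Oct 24, 2162 → Nov 24, 2162: 31 days (October has 31).
Nov 24, 2162 → Dec 24, 2162: 30 days (November has 30).
Dec 24, 2162 → Jan 24, 2163: 31 days (December has 31).
Jan 24, 2163 → Feb 24, 2163: 31 days (January has 31).
Feb 24, 2163 → Mar 24, 2163: 28 days (February has 28).
Mar 24, 2163 → Apr 24, 2163: 31 days (March has 31).
Apr 24, 2163 → May 24, 2163: 30 days (April has 30).
May 24, 2163 → Jun 24, 2163: 31 days (May has 31).
Jun 24, 2163 → Jul 24, 2163: 30 days (June has 30).
Jul 24, 2163 → Aug 24, 2163: 31 days (July has 31).
Aug 24, 2163 → Aug 28, 2163: 4 days.
Total: 1769 days.

1769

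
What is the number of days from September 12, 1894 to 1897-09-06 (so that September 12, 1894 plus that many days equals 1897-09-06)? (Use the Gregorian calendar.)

1090

Sep 12, 1894 → Sep 12, 1895: 365 days.
Sep 12, 1895 → Sep 12, 1896: 366 days (Feb 29, 1896 is in that span).
Sep 12, 1896 → Oct 12, 1896: 30 days (September has 30).
Oct 12, 1896 → Nov 12, 1896: 31 days (October has 31).
Nov 12, 1896 → Dec 12, 1896: 30 days (November has 30).
Dec 12, 1896 → Jan 12, 1897: 31 days (December has 31).
Jan 12, 1897 → Feb 12, 1897: 31 days (January has 31).
Feb 12, 1897 → Mar 12, 1897: 28 days (February has 28).
Mar 12, 1897 → Apr 12, 1897: 31 days (March has 31).
Apr 12, 1897 → May 12, 1897: 30 days (April has 30).
May 12, 1897 → Jun 12, 1897: 31 days (May has 31).
Jun 12, 1897 → Jul 12, 1897: 30 days (June has 30).
Jul 12, 1897 → Aug 12, 1897: 31 days (July has 31).
Aug 12, 1897 → Sep 6, 1897: 25 days.
Total: 1090 days.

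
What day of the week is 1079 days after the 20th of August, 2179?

Saturday

Aug 20, 2179 is a Friday.
1079 mod 7 = 1, so 1079 days after a Friday is Friday + 1 = Saturday.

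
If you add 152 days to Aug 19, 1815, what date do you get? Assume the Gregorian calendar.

January 18, 1816

Aug has 31 days: +13 → Sep 1, 1815 (139 left).
Sep has 30 days: +30 → Oct 1, 1815 (109 left).
Oct has 31 days: +31 → Nov 1, 1815 (78 left).
Nov has 30 days: +30 → Dec 1, 1815 (48 left).
Dec has 31 days: +31 → Jan 1, 1816 (17 left).
+17 → Jan 18, 1816.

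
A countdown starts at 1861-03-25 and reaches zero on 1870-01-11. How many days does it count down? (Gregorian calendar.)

3214

Mar 25, 1861 → Mar 25, 1862: 365 days.
Mar 25, 1862 → Mar 25, 1863: 365 days.
Mar 25, 1863 → Mar 25, 1864: 366 days (Feb 29, 1864 is in that span).
Mar 25, 1864 → Mar 25, 1865: 365 days.
Mar 25, 1865 → Mar 25, 1866: 365 days.
Mar 25, 1866 → Mar 25, 1867: 365 days.
Mar 25, 1867 → Mar 25, 1868: 366 days (Feb 29, 1868 is in that span).
Mar 25, 1868 → Mar 25, 1869: 365 days.
Mar 25, 1869 → Apr 25, 1869: 31 days (March has 31).
Apr 25, 1869 → May 25, 1869: 30 days (April has 30).
May 25, 1869 → Jun 25, 1869: 31 days (May has 31).
Jun 25, 1869 → Jul 25, 1869: 30 days (June has 30).
Jul 25, 1869 → Aug 25, 1869: 31 days (July has 31).
Aug 25, 1869 → Sep 25, 1869: 31 days (August has 31).
Sep 25, 1869 → Oct 25, 1869: 30 days (September has 30).
Oct 25, 1869 → Nov 25, 1869: 31 days (October has 31).
Nov 25, 1869 → Dec 25, 1869: 30 days (November has 30).
Dec 25, 1869 → Jan 11, 1870: 17 days.
Total: 3214 days.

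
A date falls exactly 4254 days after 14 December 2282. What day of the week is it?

Dec 14, 2282 is a Thursday.
4254 mod 7 = 5, so 4254 days after a Thursday is Thursday + 5 = Tuesday.

Tuesday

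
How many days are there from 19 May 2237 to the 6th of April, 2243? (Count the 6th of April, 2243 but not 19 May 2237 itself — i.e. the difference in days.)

May 19, 2237 → May 19, 2238: 365 days.
May 19, 2238 → May 19, 2239: 365 days.
May 19, 2239 → May 19, 2240: 366 days (Feb 29, 2240 is in that span).
May 19, 2240 → May 19, 2241: 365 days.
May 19, 2241 → May 19, 2242: 365 days.
May 19, 2242 → Jun 19, 2242: 31 days (May has 31).
Jun 19, 2242 → Jul 19, 2242: 30 days (June has 30).
Jul 19, 2242 → Aug 19, 2242: 31 days (July has 31).
Aug 19, 2242 → Sep 19, 2242: 31 days (August has 31).
Sep 19, 2242 → Oct 19, 2242: 30 days (September has 30).
Oct 19, 2242 → Nov 19, 2242: 31 days (October has 31).
Nov 19, 2242 → Dec 19, 2242: 30 days (November has 30).
Dec 19, 2242 → Jan 19, 2243: 31 days (December has 31).
Jan 19, 2243 → Feb 19, 2243: 31 days (January has 31).
Feb 19, 2243 → Mar 19, 2243: 28 days (February has 28).
Mar 19, 2243 → Apr 6, 2243: 18 days.
Total: 2148 days.

2148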